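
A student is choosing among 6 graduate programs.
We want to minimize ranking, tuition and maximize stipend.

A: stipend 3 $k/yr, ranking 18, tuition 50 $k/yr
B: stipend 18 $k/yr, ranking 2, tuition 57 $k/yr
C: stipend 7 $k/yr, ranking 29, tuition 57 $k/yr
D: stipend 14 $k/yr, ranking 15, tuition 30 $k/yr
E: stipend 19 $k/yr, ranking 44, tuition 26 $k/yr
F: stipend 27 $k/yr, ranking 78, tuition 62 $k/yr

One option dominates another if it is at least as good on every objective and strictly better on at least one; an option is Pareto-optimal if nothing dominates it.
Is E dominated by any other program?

No

A: worse on stipend (3 vs 19).
B: worse on stipend (18 vs 19).
C: worse on stipend (7 vs 19).
D: worse on stipend (14 vs 19).
F: worse on ranking (78 vs 44).
No option is at least as good as E on every objective and strictly better on one.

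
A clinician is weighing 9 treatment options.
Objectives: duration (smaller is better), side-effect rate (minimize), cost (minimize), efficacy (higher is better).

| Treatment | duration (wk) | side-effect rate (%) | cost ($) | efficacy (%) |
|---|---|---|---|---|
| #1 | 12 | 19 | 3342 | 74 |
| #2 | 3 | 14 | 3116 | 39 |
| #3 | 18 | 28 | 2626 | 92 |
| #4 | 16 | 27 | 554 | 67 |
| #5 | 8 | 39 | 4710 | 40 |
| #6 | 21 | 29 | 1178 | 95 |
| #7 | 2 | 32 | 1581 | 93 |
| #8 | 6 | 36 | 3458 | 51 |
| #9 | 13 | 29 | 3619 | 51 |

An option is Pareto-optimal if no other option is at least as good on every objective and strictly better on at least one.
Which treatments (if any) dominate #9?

#1

#1: duration 12≤13, side-effect rate 19≤29, cost 3342≤3619, efficacy 74≥51 — dominates #9.
Others (#2, #3, #4, #5, #6, #7, #8) are each worse than #9 on at least one objective.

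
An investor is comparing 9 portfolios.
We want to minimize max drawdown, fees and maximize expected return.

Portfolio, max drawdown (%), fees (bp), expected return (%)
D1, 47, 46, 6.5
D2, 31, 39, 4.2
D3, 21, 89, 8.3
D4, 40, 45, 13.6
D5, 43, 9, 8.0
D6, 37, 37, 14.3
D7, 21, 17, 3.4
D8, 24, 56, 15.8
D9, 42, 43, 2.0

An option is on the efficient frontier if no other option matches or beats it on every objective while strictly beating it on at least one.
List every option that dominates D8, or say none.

none

D1: worse on max drawdown (47 vs 24).
D2: worse on max drawdown (31 vs 24).
D3: worse on fees (89 vs 56).
D4: worse on max drawdown (40 vs 24).
D5: worse on max drawdown (43 vs 24).
D6: worse on max drawdown (37 vs 24).
D7: worse on expected return (3.4 vs 15.8).
D9: worse on max drawdown (42 vs 24).
No option dominates D8.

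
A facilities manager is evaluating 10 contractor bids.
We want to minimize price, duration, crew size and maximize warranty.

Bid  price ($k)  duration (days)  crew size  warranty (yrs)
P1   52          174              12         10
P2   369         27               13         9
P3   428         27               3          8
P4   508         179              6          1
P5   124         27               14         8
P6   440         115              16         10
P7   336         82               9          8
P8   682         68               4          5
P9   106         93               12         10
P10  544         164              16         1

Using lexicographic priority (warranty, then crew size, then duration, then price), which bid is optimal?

P9

First maximize warranty: best is 10, kept {P1, P6, P9}.
Then minimize crew size: best is 12, kept {P1, P9}.
Then minimize duration: best is 93, kept {P9}.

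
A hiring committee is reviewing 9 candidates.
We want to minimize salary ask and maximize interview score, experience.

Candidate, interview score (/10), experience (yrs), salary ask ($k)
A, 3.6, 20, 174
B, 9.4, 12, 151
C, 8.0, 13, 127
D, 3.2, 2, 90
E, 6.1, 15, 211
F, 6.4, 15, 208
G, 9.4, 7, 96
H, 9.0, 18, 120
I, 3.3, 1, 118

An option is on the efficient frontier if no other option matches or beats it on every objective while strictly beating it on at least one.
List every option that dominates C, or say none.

H

H: interview score 9.0≥8.0, experience 18≥13, salary ask 120≤127 — dominates C.
Others (A, B, D, E, F, G, I) are each worse than C on at least one objective.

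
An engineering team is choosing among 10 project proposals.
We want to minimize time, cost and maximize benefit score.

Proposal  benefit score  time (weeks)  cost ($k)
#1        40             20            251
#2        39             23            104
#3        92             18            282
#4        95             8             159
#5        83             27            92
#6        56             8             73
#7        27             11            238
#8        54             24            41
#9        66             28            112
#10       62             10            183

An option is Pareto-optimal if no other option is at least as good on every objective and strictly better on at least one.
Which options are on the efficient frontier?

#1: dominated by #4 (benefit score 95≥40, time 8≤20, cost 159≤251).
#2: dominated by #6 (benefit score 56≥39, time 8≤23, cost 73≤104).
#3: dominated by #4 (benefit score 95≥92, time 8≤18, cost 159≤282).
#4: not dominated (best benefit score).
#5: not dominated.
#6: not dominated.
#7: dominated by #4 (benefit score 95≥27, time 8≤11, cost 159≤238).
#8: not dominated (best cost).
#9: dominated by #5 (benefit score 83≥66, time 27≤28, cost 92≤112).
#10: dominated by #4 (benefit score 95≥62, time 8≤10, cost 159≤183).

#4, #5, #6, #8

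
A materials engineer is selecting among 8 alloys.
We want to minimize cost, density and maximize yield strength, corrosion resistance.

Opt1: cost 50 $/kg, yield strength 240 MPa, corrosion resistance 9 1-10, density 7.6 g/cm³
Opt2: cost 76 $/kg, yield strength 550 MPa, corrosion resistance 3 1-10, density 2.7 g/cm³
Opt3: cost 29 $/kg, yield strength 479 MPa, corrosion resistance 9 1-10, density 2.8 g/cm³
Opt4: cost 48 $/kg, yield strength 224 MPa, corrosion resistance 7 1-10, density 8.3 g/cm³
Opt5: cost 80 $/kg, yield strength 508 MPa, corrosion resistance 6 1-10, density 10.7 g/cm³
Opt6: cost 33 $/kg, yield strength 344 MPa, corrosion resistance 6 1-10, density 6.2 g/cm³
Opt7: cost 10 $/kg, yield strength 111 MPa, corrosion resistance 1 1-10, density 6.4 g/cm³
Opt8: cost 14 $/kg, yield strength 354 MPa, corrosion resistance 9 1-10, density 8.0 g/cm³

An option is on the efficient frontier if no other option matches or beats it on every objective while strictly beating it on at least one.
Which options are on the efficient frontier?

Opt2, Opt3, Opt5, Opt7, Opt8

Opt1: dominated by Opt3 (cost 29≤50, yield strength 479≥240, corrosion resistance 9≥9, density 2.8≤7.6).
Opt2: not dominated (best yield strength).
Opt3: not dominated.
Opt4: dominated by Opt3 (cost 29≤48, yield strength 479≥224, corrosion resistance 9≥7, density 2.8≤8.3).
Opt5: not dominated.
Opt6: dominated by Opt3 (cost 29≤33, yield strength 479≥344, corrosion resistance 9≥6, density 2.8≤6.2).
Opt7: not dominated (best cost).
Opt8: not dominated.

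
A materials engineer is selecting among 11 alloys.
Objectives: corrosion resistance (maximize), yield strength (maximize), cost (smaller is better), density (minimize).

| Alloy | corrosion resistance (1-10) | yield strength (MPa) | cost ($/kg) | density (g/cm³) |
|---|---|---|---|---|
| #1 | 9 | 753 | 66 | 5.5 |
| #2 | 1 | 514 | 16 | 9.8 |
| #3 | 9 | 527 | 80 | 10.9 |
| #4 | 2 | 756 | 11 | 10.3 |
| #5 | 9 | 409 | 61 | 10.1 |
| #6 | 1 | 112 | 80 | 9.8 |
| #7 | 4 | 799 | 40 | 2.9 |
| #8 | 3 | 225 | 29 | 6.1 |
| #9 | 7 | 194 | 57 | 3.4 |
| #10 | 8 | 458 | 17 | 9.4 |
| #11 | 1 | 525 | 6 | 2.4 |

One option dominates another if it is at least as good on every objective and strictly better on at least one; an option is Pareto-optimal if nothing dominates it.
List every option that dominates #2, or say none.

#11: corrosion resistance 1≥1, yield strength 525≥514, cost 6≤16, density 2.4≤9.8 — dominates #2.
Others (#1, #3, #4, #5, #6, #7, #8, #9, #10) are each worse than #2 on at least one objective.

#11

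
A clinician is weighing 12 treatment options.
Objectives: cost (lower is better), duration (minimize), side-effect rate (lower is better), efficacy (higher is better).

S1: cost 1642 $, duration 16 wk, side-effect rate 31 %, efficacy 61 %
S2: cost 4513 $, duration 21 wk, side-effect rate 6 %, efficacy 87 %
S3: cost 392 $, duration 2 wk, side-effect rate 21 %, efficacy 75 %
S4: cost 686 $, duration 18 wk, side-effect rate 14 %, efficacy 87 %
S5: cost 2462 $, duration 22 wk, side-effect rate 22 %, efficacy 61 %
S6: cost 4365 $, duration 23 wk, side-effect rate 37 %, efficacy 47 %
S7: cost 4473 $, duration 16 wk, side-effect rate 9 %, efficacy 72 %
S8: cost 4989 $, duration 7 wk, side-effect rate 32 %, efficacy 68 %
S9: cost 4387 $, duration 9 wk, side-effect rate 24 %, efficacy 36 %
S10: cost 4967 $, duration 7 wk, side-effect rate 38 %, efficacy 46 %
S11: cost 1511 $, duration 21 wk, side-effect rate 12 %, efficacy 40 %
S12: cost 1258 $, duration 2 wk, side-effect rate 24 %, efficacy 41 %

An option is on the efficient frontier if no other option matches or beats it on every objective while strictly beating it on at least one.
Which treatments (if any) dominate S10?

S3: cost 392≤4967, duration 2≤7, side-effect rate 21≤38, efficacy 75≥46 — dominates S10.
Others (S1, S2, S4, S5, S6, S7, S8, S9, S11, S12) are each worse than S10 on at least one objective.

S3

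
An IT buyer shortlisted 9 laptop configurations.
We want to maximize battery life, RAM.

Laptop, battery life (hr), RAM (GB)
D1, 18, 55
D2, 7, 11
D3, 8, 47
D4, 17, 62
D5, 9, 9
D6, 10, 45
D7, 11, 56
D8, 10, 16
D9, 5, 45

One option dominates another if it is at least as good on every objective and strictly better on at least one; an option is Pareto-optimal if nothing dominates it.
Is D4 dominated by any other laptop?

No

D1: worse on RAM (55 vs 62).
D2: worse on battery life (7 vs 17).
D3: worse on battery life (8 vs 17).
D5: worse on battery life (9 vs 17).
D6: worse on battery life (10 vs 17).
D7: worse on battery life (11 vs 17).
D8: worse on battery life (10 vs 17).
D9: worse on battery life (5 vs 17).
No option is at least as good as D4 on every objective and strictly better on one.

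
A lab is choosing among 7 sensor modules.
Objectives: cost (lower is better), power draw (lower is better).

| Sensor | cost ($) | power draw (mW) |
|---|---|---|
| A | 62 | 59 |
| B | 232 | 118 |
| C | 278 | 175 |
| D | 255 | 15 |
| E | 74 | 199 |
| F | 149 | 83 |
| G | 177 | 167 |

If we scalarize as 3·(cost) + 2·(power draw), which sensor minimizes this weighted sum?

A

A: 3·62 + 2·59 = 304
B: 3·232 + 2·118 = 932
C: 3·278 + 2·175 = 1184
D: 3·255 + 2·15 = 795
E: 3·74 + 2·199 = 620
F: 3·149 + 2·83 = 613
G: 3·177 + 2·167 = 865
Lowest: A at 304.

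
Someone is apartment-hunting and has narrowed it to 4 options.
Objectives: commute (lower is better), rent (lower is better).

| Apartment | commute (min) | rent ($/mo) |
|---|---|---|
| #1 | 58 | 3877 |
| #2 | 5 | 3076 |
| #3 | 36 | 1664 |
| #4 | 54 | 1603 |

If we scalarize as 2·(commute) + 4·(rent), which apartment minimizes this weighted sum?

#1: 2·58 + 4·3877 = 15624
#2: 2·5 + 4·3076 = 12314
#3: 2·36 + 4·1664 = 6728
#4: 2·54 + 4·1603 = 6520
Lowest: #4 at 6520.

#4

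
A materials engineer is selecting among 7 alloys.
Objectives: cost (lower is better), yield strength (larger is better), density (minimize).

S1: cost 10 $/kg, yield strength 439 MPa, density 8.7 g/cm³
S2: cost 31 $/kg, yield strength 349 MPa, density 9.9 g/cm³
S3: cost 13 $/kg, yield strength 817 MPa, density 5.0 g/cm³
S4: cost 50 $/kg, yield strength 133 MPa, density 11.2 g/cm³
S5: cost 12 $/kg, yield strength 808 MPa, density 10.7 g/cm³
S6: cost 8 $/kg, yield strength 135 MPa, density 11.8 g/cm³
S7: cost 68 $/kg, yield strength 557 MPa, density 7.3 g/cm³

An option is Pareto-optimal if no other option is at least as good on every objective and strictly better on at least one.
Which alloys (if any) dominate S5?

none

S1: worse on yield strength (439 vs 808).
S2: worse on cost (31 vs 12).
S3: worse on cost (13 vs 12).
S4: worse on cost (50 vs 12).
S6: worse on yield strength (135 vs 808).
S7: worse on cost (68 vs 12).
No option dominates S5.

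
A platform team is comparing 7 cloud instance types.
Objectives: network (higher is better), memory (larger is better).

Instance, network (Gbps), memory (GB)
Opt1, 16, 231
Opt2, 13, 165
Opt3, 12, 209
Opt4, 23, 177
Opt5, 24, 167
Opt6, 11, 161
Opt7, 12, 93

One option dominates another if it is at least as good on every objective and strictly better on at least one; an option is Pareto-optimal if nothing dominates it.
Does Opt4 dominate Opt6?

Opt4 vs Opt6: network 23≥11, memory 177≥161 — Opt4 is at least as good on every objective with at least one strict improvement.

Yes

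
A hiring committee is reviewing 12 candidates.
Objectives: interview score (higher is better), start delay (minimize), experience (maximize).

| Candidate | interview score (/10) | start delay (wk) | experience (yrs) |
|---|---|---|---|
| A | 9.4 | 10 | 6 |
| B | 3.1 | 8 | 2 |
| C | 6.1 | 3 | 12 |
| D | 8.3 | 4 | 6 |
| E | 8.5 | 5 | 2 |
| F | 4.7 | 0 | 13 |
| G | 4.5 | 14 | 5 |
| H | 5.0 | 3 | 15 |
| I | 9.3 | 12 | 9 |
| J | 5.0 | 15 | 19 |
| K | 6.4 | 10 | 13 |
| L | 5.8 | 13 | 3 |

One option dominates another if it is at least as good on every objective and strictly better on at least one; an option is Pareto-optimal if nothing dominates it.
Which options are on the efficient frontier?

A: not dominated (best interview score).
B: dominated by C (interview score 6.1≥3.1, start delay 3≤8, experience 12≥2).
C: not dominated.
D: not dominated.
E: not dominated.
F: not dominated (best start delay).
G: dominated by A (interview score 9.4≥4.5, start delay 10≤14, experience 6≥5).
H: not dominated.
I: not dominated.
J: not dominated (best experience).
K: not dominated.
L: dominated by A (interview score 9.4≥5.8, start delay 10≤13, experience 6≥3).

A, C, D, E, F, H, I, J, K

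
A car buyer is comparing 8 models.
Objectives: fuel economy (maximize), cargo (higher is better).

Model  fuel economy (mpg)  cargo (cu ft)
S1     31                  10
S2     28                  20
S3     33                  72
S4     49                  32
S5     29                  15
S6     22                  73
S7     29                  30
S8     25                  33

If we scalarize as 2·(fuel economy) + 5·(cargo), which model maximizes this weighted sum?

S1: 2·31 + 5·10 = 112
S2: 2·28 + 5·20 = 156
S3: 2·33 + 5·72 = 426
S4: 2·49 + 5·32 = 258
S5: 2·29 + 5·15 = 133
S6: 2·22 + 5·73 = 409
S7: 2·29 + 5·30 = 208
S8: 2·25 + 5·33 = 215
Highest: S3 at 426.

S3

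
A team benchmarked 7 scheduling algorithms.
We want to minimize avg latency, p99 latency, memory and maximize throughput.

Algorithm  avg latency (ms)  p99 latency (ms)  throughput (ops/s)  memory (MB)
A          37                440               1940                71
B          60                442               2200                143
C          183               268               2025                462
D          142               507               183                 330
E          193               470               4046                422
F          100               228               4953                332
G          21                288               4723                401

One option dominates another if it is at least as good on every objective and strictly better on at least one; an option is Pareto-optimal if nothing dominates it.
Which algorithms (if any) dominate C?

F: avg latency 100≤183, p99 latency 228≤268, throughput 4953≥2025, memory 332≤462 — dominates C.
Others (A, B, D, E, G) are each worse than C on at least one objective.

F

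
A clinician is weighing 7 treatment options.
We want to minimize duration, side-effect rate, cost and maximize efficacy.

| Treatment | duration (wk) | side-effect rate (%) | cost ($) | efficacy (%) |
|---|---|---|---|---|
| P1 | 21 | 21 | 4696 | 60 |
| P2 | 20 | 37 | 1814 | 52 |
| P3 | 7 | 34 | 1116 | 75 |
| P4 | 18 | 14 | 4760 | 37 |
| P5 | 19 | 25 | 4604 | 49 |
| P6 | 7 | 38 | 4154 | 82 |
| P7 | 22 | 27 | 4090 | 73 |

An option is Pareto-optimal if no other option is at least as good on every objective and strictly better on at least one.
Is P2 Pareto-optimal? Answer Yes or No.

No

P3 vs P2: duration 7≤20, side-effect rate 34≤37, cost 1116≤1814, efficacy 75≥52 — P3 is at least as good on every objective and strictly better on at least one, so P3 dominates P2.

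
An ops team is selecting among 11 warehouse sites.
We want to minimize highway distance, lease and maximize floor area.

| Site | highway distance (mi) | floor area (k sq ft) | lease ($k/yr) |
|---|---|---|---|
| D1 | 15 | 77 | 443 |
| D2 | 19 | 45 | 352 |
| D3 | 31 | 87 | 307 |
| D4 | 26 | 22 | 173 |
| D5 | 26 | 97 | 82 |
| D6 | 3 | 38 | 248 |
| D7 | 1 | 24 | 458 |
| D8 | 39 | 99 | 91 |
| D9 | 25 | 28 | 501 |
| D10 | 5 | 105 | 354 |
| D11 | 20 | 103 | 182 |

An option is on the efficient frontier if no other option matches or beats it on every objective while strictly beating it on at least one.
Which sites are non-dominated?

D2, D5, D6, D7, D8, D10, D11

D1: dominated by D10 (highway distance 5≤15, floor area 105≥77, lease 354≤443).
D2: not dominated.
D3: dominated by D5 (highway distance 26≤31, floor area 97≥87, lease 82≤307).
D4: dominated by D5 (highway distance 26≤26, floor area 97≥22, lease 82≤173).
D5: not dominated (best lease).
D6: not dominated.
D7: not dominated (best highway distance).
D8: not dominated.
D9: dominated by D1 (highway distance 15≤25, floor area 77≥28, lease 443≤501).
D10: not dominated (best floor area).
D11: not dominated.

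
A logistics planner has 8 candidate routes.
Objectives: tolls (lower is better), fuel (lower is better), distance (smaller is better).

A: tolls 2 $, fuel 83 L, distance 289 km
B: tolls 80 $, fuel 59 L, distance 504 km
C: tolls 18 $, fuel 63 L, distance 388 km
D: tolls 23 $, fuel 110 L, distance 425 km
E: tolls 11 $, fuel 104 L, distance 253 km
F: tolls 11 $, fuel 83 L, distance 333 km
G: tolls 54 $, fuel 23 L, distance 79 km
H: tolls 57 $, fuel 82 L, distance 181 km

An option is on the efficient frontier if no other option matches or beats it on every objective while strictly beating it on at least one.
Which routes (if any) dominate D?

A, C, E, F

A: tolls 2≤23, fuel 83≤110, distance 289≤425 — dominates D.
C: tolls 18≤23, fuel 63≤110, distance 388≤425 — dominates D.
E: tolls 11≤23, fuel 104≤110, distance 253≤425 — dominates D.
F: tolls 11≤23, fuel 83≤110, distance 333≤425 — dominates D.
Others (B, G, H) are each worse than D on at least one objective.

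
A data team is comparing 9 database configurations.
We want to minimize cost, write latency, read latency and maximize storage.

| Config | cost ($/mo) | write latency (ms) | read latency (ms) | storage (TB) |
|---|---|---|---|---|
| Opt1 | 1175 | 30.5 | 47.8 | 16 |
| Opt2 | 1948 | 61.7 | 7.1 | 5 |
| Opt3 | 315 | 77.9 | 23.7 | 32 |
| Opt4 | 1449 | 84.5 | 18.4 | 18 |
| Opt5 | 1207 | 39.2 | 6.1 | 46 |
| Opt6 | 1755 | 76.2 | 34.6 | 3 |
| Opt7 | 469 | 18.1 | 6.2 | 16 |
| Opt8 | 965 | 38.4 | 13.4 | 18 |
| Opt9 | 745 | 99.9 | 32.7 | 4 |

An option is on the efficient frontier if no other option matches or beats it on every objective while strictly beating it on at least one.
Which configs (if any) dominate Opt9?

Opt3, Opt7

Opt3: cost 315≤745, write latency 77.9≤99.9, read latency 23.7≤32.7, storage 32≥4 — dominates Opt9.
Opt7: cost 469≤745, write latency 18.1≤99.9, read latency 6.2≤32.7, storage 16≥4 — dominates Opt9.
Others (Opt1, Opt2, Opt4, Opt5, Opt6, Opt8) are each worse than Opt9 on at least one objective.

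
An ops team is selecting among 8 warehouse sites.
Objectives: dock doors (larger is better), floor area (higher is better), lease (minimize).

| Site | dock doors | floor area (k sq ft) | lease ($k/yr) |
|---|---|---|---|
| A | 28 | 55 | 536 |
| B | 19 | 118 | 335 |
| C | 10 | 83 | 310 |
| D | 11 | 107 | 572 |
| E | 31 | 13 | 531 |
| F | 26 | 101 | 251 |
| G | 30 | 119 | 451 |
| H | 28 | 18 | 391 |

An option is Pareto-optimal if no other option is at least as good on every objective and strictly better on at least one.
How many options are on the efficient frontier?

5

A: dominated by G (dock doors 30≥28, floor area 119≥55, lease 451≤536).
B: not dominated.
C: dominated by F (dock doors 26≥10, floor area 101≥83, lease 251≤310).
D: dominated by B (dock doors 19≥11, floor area 118≥107, lease 335≤572).
E: not dominated (best dock doors).
F: not dominated (best lease).
G: not dominated (best floor area).
H: not dominated.
Pareto-optimal: B, E, F, G, H → 5.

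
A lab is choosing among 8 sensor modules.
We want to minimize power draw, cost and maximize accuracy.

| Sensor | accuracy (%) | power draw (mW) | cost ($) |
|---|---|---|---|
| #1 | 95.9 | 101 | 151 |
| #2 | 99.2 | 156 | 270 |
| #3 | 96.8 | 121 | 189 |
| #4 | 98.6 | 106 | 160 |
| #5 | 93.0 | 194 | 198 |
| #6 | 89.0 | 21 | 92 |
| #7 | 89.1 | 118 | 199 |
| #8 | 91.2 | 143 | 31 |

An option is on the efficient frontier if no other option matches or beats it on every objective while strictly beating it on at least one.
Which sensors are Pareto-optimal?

#1: not dominated.
#2: not dominated (best accuracy).
#3: dominated by #4 (accuracy 98.6≥96.8, power draw 106≤121, cost 160≤189).
#4: not dominated.
#5: dominated by #1 (accuracy 95.9≥93.0, power draw 101≤194, cost 151≤198).
#6: not dominated (best power draw).
#7: dominated by #1 (accuracy 95.9≥89.1, power draw 101≤118, cost 151≤199).
#8: not dominated (best cost).

#1, #2, #4, #6, #8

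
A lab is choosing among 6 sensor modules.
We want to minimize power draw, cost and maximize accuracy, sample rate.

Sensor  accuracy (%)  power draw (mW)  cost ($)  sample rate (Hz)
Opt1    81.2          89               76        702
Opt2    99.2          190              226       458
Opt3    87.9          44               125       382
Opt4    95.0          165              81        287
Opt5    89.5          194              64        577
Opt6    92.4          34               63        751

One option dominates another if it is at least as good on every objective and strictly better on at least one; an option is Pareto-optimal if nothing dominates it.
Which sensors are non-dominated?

Opt2, Opt4, Opt6

Opt1: dominated by Opt6 (accuracy 92.4≥81.2, power draw 34≤89, cost 63≤76, sample rate 751≥702).
Opt2: not dominated (best accuracy).
Opt3: dominated by Opt6 (accuracy 92.4≥87.9, power draw 34≤44, cost 63≤125, sample rate 751≥382).
Opt4: not dominated.
Opt5: dominated by Opt6 (accuracy 92.4≥89.5, power draw 34≤194, cost 63≤64, sample rate 751≥577).
Opt6: not dominated (best power draw).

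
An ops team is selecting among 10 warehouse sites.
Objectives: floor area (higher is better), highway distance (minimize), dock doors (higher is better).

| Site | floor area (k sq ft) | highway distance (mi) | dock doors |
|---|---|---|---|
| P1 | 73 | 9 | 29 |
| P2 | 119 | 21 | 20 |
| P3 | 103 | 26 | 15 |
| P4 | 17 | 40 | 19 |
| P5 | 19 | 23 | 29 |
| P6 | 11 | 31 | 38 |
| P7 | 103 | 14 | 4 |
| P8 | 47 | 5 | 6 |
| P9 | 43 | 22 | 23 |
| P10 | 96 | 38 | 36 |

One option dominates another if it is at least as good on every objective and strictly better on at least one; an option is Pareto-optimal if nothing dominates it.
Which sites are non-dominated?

P1, P2, P6, P7, P8, P10

P1: not dominated.
P2: not dominated (best floor area).
P3: dominated by P2 (floor area 119≥103, highway distance 21≤26, dock doors 20≥15).
P4: dominated by P1 (floor area 73≥17, highway distance 9≤40, dock doors 29≥19).
P5: dominated by P1 (floor area 73≥19, highway distance 9≤23, dock doors 29≥29).
P6: not dominated (best dock doors).
P7: not dominated.
P8: not dominated (best highway distance).
P9: dominated by P1 (floor area 73≥43, highway distance 9≤22, dock doors 29≥23).
P10: not dominated.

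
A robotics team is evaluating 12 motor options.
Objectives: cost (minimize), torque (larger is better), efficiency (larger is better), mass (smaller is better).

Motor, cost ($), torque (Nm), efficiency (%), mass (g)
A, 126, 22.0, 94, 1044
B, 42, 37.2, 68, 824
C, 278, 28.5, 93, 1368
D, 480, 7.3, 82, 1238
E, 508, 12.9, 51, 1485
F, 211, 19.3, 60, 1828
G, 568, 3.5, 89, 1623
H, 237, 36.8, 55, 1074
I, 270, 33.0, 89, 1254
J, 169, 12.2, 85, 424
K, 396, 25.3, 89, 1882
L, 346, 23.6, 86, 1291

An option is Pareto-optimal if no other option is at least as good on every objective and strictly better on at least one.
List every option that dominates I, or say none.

none

A: worse on torque (22.0 vs 33.0).
B: worse on efficiency (68 vs 89).
C: worse on cost (278 vs 270).
D: worse on cost (480 vs 270).
E: worse on cost (508 vs 270).
F: worse on torque (19.3 vs 33.0).
G: worse on cost (568 vs 270).
H: worse on efficiency (55 vs 89).
J: worse on torque (12.2 vs 33.0).
K: worse on cost (396 vs 270).
L: worse on cost (346 vs 270).
No option dominates I.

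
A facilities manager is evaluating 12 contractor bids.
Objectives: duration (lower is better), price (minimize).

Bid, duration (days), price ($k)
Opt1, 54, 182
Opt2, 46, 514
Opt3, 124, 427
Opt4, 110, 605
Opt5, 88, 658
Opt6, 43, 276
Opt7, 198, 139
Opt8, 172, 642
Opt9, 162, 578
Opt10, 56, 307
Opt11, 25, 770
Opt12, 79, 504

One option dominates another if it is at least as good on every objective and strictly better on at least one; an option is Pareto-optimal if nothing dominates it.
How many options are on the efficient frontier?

4

Opt1: not dominated.
Opt2: dominated by Opt6 (duration 43≤46, price 276≤514).
Opt3: dominated by Opt1 (duration 54≤124, price 182≤427).
Opt4: dominated by Opt1 (duration 54≤110, price 182≤605).
Opt5: dominated by Opt1 (duration 54≤88, price 182≤658).
Opt6: not dominated.
Opt7: not dominated (best price).
Opt8: dominated by Opt1 (duration 54≤172, price 182≤642).
Opt9: dominated by Opt1 (duration 54≤162, price 182≤578).
Opt10: dominated by Opt1 (duration 54≤56, price 182≤307).
Opt11: not dominated (best duration).
Opt12: dominated by Opt1 (duration 54≤79, price 182≤504).
Pareto-optimal: Opt1, Opt6, Opt7, Opt11 → 4.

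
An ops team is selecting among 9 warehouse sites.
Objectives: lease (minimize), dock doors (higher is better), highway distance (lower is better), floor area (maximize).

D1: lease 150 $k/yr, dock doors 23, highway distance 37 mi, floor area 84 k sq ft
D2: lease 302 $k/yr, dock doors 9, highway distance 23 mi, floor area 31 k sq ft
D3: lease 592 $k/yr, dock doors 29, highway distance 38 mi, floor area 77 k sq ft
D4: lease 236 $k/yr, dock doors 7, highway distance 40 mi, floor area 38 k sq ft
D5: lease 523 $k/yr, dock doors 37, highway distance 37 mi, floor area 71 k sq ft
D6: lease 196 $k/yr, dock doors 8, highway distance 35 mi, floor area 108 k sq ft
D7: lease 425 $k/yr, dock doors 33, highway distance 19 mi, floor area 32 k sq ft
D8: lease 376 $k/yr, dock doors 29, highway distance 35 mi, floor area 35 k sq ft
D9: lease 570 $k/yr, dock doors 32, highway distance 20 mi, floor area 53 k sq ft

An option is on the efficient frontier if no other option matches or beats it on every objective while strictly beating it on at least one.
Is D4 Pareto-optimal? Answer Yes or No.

D1 vs D4: lease 150≤236, dock doors 23≥7, highway distance 37≤40, floor area 84≥38 — D1 is at least as good on every objective and strictly better on at least one, so D1 dominates D4.

No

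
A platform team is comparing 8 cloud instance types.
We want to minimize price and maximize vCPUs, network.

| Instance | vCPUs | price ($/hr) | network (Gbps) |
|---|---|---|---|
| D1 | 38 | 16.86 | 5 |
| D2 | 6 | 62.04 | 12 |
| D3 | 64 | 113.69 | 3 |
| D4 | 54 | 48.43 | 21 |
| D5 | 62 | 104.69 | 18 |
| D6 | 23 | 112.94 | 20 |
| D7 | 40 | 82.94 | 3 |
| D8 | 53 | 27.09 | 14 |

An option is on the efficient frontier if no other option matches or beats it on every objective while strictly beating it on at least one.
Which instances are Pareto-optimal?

D1, D3, D4, D5, D8

D1: not dominated (best price).
D2: dominated by D4 (vCPUs 54≥6, price 48.43≤62.04, network 21≥12).
D3: not dominated (best vCPUs).
D4: not dominated (best network).
D5: not dominated.
D6: dominated by D4 (vCPUs 54≥23, price 48.43≤112.94, network 21≥20).
D7: dominated by D4 (vCPUs 54≥40, price 48.43≤82.94, network 21≥3).
D8: not dominated.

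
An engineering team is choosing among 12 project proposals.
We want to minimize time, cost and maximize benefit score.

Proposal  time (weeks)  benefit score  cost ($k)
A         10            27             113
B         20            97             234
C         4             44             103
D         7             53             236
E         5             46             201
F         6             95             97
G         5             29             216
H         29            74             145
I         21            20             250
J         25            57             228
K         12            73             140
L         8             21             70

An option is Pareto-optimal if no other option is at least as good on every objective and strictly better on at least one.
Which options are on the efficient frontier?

A: dominated by C (time 4≤10, benefit score 44≥27, cost 103≤113).
B: not dominated (best benefit score).
C: not dominated (best time).
D: dominated by F (time 6≤7, benefit score 95≥53, cost 97≤236).
E: not dominated.
F: not dominated.
G: dominated by C (time 4≤5, benefit score 44≥29, cost 103≤216).
H: dominated by F (time 6≤29, benefit score 95≥74, cost 97≤145).
I: dominated by A (time 10≤21, benefit score 27≥20, cost 113≤250).
J: dominated by F (time 6≤25, benefit score 95≥57, cost 97≤228).
K: dominated by F (time 6≤12, benefit score 95≥73, cost 97≤140).
L: not dominated (best cost).

B, C, E, F, L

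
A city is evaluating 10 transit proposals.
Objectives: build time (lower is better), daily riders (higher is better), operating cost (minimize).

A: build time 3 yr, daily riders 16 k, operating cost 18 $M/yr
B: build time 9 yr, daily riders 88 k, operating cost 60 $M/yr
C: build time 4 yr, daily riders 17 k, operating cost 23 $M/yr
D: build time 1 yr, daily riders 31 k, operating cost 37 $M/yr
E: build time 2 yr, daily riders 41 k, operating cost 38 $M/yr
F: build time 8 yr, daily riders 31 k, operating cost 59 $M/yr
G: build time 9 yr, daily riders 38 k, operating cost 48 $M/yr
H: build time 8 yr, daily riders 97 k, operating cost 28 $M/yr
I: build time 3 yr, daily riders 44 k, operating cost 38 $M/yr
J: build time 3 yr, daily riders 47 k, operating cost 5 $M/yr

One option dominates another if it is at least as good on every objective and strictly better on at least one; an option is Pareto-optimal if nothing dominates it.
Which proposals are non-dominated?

D, E, H, J

A: dominated by J (build time 3≤3, daily riders 47≥16, operating cost 5≤18).
B: dominated by H (build time 8≤9, daily riders 97≥88, operating cost 28≤60).
C: dominated by J (build time 3≤4, daily riders 47≥17, operating cost 5≤23).
D: not dominated (best build time).
E: not dominated.
F: dominated by D (build time 1≤8, daily riders 31≥31, operating cost 37≤59).
G: dominated by E (build time 2≤9, daily riders 41≥38, operating cost 38≤48).
H: not dominated (best daily riders).
I: dominated by J (build time 3≤3, daily riders 47≥44, operating cost 5≤38).
J: not dominated (best operating cost).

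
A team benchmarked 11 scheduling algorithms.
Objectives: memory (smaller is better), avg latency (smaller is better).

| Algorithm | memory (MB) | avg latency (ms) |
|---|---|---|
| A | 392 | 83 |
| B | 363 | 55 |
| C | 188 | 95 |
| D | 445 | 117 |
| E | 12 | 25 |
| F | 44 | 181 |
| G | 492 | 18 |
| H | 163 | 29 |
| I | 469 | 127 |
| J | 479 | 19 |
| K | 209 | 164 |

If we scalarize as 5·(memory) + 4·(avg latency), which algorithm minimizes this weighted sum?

E

A: 5·392 + 4·83 = 2292
B: 5·363 + 4·55 = 2035
C: 5·188 + 4·95 = 1320
D: 5·445 + 4·117 = 2693
E: 5·12 + 4·25 = 160
F: 5·44 + 4·181 = 944
G: 5·492 + 4·18 = 2532
H: 5·163 + 4·29 = 931
I: 5·469 + 4·127 = 2853
J: 5·479 + 4·19 = 2471
K: 5·209 + 4·164 = 1701
Lowest: E at 160.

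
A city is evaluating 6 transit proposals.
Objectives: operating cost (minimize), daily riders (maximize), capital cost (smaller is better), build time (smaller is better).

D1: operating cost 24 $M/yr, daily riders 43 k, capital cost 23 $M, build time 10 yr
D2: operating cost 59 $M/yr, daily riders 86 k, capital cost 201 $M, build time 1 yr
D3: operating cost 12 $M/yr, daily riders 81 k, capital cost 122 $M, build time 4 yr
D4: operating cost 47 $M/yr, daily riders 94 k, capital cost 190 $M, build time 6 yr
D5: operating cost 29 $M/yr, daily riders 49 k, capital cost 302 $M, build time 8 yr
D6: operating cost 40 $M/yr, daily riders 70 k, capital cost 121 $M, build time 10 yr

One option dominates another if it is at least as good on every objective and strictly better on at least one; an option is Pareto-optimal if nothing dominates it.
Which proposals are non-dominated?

D1: not dominated (best capital cost).
D2: not dominated (best build time).
D3: not dominated (best operating cost).
D4: not dominated (best daily riders).
D5: dominated by D3 (operating cost 12≤29, daily riders 81≥49, capital cost 122≤302, build time 4≤8).
D6: not dominated.

D1, D2, D3, D4, D6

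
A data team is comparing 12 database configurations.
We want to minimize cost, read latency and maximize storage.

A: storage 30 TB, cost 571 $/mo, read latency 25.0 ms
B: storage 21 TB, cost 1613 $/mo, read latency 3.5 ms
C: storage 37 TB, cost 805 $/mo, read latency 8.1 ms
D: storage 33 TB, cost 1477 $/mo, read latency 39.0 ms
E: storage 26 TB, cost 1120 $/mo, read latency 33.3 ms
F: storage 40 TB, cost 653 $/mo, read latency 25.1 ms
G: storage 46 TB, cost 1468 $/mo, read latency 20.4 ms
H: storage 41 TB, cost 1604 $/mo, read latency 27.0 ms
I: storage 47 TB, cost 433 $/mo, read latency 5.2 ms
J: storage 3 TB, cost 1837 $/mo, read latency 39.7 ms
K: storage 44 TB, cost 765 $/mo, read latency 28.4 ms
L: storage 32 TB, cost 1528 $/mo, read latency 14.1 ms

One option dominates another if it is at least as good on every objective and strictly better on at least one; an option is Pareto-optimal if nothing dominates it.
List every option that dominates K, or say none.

I: storage 47≥44, cost 433≤765, read latency 5.2≤28.4 — dominates K.
Others (A, B, C, D, E, F, G, H, J, L) are each worse than K on at least one objective.

I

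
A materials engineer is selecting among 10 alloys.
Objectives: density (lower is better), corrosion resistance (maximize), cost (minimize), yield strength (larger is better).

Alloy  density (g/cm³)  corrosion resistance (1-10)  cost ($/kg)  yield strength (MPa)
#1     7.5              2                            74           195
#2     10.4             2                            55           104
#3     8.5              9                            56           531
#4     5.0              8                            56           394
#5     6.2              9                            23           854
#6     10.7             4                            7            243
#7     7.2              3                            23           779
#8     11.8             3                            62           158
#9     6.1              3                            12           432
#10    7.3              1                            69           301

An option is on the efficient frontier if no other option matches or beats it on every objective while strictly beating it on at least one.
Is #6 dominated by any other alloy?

No

#1: worse on corrosion resistance (2 vs 4).
#2: worse on corrosion resistance (2 vs 4).
#3: worse on cost (56 vs 7).
#4: worse on cost (56 vs 7).
#5: worse on cost (23 vs 7).
#7: worse on corrosion resistance (3 vs 4).
#8: worse on density (11.8 vs 10.7).
#9: worse on corrosion resistance (3 vs 4).
#10: worse on corrosion resistance (1 vs 4).
No option is at least as good as #6 on every objective and strictly better on one.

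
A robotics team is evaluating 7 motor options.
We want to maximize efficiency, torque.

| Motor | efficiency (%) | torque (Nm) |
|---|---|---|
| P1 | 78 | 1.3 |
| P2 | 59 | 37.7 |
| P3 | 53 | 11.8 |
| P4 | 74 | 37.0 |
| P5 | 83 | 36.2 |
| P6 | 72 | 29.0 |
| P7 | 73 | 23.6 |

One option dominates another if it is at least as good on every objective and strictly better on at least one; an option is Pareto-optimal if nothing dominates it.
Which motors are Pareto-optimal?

P1: dominated by P5 (efficiency 83≥78, torque 36.2≥1.3).
P2: not dominated (best torque).
P3: dominated by P2 (efficiency 59≥53, torque 37.7≥11.8).
P4: not dominated.
P5: not dominated (best efficiency).
P6: dominated by P4 (efficiency 74≥72, torque 37.0≥29.0).
P7: dominated by P4 (efficiency 74≥73, torque 37.0≥23.6).

P2, P4, P5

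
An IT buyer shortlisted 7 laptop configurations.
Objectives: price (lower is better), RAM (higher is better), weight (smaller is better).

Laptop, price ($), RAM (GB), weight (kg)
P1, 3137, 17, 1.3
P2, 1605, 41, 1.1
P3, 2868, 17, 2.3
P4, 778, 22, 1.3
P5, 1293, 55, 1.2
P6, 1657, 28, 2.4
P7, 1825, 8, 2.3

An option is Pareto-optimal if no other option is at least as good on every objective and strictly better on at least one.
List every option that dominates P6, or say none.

P2, P5

P2: price 1605≤1657, RAM 41≥28, weight 1.1≤2.4 — dominates P6.
P5: price 1293≤1657, RAM 55≥28, weight 1.2≤2.4 — dominates P6.
Others (P1, P3, P4, P7) are each worse than P6 on at least one objective.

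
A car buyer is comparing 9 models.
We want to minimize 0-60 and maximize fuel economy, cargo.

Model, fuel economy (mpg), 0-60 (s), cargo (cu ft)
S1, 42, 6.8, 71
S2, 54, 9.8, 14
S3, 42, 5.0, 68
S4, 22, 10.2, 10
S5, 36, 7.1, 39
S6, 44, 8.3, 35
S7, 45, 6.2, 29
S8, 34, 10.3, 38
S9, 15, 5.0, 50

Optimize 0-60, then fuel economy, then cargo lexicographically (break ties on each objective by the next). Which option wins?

S3

First minimize 0-60: best is 5.0, kept {S3, S9}.
Then maximize fuel economy: best is 42, kept {S3}.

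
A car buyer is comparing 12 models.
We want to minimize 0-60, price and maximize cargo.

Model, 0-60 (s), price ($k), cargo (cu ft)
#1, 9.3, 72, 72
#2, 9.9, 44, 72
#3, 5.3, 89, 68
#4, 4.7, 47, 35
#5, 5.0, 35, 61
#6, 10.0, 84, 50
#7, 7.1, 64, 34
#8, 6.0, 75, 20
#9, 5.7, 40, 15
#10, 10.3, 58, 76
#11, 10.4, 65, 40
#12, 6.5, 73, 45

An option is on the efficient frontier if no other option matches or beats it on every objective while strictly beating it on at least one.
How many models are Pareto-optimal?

6

#1: not dominated.
#2: not dominated.
#3: not dominated.
#4: not dominated (best 0-60).
#5: not dominated (best price).
#6: dominated by #1 (0-60 9.3≤10.0, price 72≤84, cargo 72≥50).
#7: dominated by #4 (0-60 4.7≤7.1, price 47≤64, cargo 35≥34).
#8: dominated by #4 (0-60 4.7≤6.0, price 47≤75, cargo 35≥20).
#9: dominated by #5 (0-60 5.0≤5.7, price 35≤40, cargo 61≥15).
#10: not dominated (best cargo).
#11: dominated by #2 (0-60 9.9≤10.4, price 44≤65, cargo 72≥40).
#12: dominated by #5 (0-60 5.0≤6.5, price 35≤73, cargo 61≥45).
Pareto-optimal: #1, #2, #3, #4, #5, #10 → 6.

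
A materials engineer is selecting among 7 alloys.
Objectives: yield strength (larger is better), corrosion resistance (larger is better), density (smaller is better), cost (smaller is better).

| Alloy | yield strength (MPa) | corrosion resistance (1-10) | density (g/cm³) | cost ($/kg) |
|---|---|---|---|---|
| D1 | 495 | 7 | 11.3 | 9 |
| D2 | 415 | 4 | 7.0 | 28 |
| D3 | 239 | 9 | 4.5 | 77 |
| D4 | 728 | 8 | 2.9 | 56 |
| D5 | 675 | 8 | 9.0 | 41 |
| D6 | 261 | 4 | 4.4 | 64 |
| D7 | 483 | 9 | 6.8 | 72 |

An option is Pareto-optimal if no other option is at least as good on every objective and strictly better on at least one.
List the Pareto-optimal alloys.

D1: not dominated (best cost).
D2: not dominated.
D3: not dominated.
D4: not dominated (best yield strength).
D5: not dominated.
D6: dominated by D4 (yield strength 728≥261, corrosion resistance 8≥4, density 2.9≤4.4, cost 56≤64).
D7: not dominated.

D1, D2, D3, D4, D5, D7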